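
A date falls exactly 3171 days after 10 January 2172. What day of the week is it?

Jan 10, 2172 is a Friday.
3171 mod 7 = 0, so 3171 days after a Friday is Friday + 0 = Friday.

Friday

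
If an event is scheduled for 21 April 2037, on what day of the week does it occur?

Doomsday rule: the anchor day for the 2000s is Tuesday. For year 37: 37÷12 = 3 r 1, and 1÷4 = 0, so 3+1+0 = 4.
Tuesday + 4 ≡ Saturday — that's 2037's doomsday.
In April the doomsday date is Apr 4.
Apr 21 is 17 days after Apr 4; 17 mod 7 = 3, so Saturday + 3 = Tuesday.

Tuesday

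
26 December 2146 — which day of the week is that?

Monday

Doomsday rule: the anchor day for the 2100s is Sunday. For year 46: 46÷12 = 3 r 10, and 10÷4 = 2, so 3+10+2 = 15.
Sunday + 15 ≡ Monday — that's 2146's doomsday.
In December the doomsday date is Dec 12.
Dec 26 is 14 days after Dec 12; 14 mod 7 = 0, so Monday + 0 = Monday.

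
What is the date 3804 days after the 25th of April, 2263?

+366 (one year; includes Feb 29, 2264) → Apr 25, 2264 (3438 left).
+365 (one year) → Apr 25, 2265 (3073 left).
+365 (one year) → Apr 25, 2266 (2708 left).
+365 (one year) → Apr 25, 2267 (2343 left).
+366 (one year; includes Feb 29, 2268) → Apr 25, 2268 (1977 left).
+365 (one year) → Apr 25, 2269 (1612 left).
+365 (one year) → Apr 25, 2270 (1247 left).
+365 (one year) → Apr 25, 2271 (882 left).
+366 (one year; includes Feb 29, 2272) → Apr 25, 2272 (516 left).
+365 (one year) → Apr 25, 2273 (151 left).
Apr has 30 days: +6 → May 1, 2273 (145 left).
May has 31 days: +31 → Jun 1, 2273 (114 left).
Jun has 30 days: +30 → Jul 1, 2273 (84 left).
Jul has 31 days: +31 → Aug 1, 2273 (53 left).
Aug has 31 days: +31 → Sep 1, 2273 (22 left).
+22 → Sep 23, 2273.

September 23, 2273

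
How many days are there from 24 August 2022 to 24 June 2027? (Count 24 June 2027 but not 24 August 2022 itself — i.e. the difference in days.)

Aug 24, 2022 → Aug 24, 2023: 365 days.
Aug 24, 2023 → Aug 24, 2024: 366 days (Feb 29, 2024 is in that span).
Aug 24, 2024 → Aug 24, 2025: 365 days.
Aug 24, 2025 → Aug 24, 2026: 365 days.
Aug 24, 2026 → Sep 24, 2026: 31 days (August has 31).
Sep 24, 2026 → Oct 24, 2026: 30 days (September has 30).
Oct 24, 2026 → Nov 24, 2026: 31 days (October has 31).
Nov 24, 2026 → Dec 24, 2026: 30 days (November has 30).
Dec 24, 2026 → Jan 24, 2027: 31 days (December has 31).
Jan 24, 2027 → Feb 24, 2027: 31 days (January has 31).
Feb 24, 2027 → Mar 24, 2027: 28 days (February has 28).
Mar 24, 2027 → Apr 24, 2027: 31 days (March has 31).
Apr 24, 2027 → May 24, 2027: 30 days (April has 30).
May 24, 2027 → Jun 24, 2027: 31 days.
Total: 1765 days.

1765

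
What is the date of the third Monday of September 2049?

September 20, 2049

September 1, 2049 is a Wednesday.
The first Monday is therefore September 6 (5 days later).
The third Monday is 6 + 2×7 = September 20.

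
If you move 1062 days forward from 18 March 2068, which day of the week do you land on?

Friday

Mar 18, 2068 is a Sunday.
1062 mod 7 = 5, so 1062 days after a Sunday is Sunday + 5 = Friday.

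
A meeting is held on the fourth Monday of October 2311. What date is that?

October 23, 2311

October 1, 2311 is a Sunday.
The first Monday is therefore October 2 (1 days later).
The fourth Monday is 2 + 3×7 = October 23.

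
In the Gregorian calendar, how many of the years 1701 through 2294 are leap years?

144

Multiples of 4 in [1701,2294]: 148.
Of those, multiples of 100: 5 (not leap unless ÷400).
Multiples of 400: 1.
Leap years = 148 − 5 + 1 = 144.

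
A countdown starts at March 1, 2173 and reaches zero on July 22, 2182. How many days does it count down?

3430

Mar 1, 2173 → Mar 1, 2174: 365 days.
Mar 1, 2174 → Mar 1, 2175: 365 days.
Mar 1, 2175 → Mar 1, 2176: 366 days (Feb 29, 2176 is in that span).
Mar 1, 2176 → Mar 1, 2177: 365 days.
Mar 1, 2177 → Mar 1, 2178: 365 days.
Mar 1, 2178 → Mar 1, 2179: 365 days.
Mar 1, 2179 → Mar 1, 2180: 366 days (Feb 29, 2180 is in that span).
Mar 1, 2180 → Mar 1, 2181: 365 days.
Mar 1, 2181 → Mar 1, 2182: 365 days.
Mar 1, 2182 → Apr 1, 2182: 31 days (March has 31).
Apr 1, 2182 → May 1, 2182: 30 days (April has 30).
May 1, 2182 → Jun 1, 2182: 31 days (May has 31).
Jun 1, 2182 → Jul 1, 2182: 30 days (June has 30).
Jul 1, 2182 → Jul 22, 2182: 21 days.
Total: 3430 days.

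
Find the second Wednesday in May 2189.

May 13, 2189

May 1, 2189 is a Friday.
The first Wednesday is therefore May 6 (5 days later).
The second Wednesday is 6 + 1×7 = May 13.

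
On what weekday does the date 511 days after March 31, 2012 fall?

Mar 31, 2012 is a Saturday.
511 mod 7 = 0, so 511 days after a Saturday is Saturday + 0 = Saturday.

Saturday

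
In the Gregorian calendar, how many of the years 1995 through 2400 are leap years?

99

Multiples of 4 in [1995,2400]: 102.
Of those, multiples of 100: 5 (not leap unless ÷400).
Multiples of 400: 2.
Leap years = 102 − 5 + 2 = 99.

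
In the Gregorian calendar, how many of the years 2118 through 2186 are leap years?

17

Multiples of 4 in [2118,2186]: 17.
Of those, multiples of 100: 0 (not leap unless ÷400).
Multiples of 400: 0.
Leap years = 17 − 0 + 0 = 17.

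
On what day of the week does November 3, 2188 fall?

Doomsday rule: the anchor day for the 2100s is Sunday. For year 88: 88÷12 = 7 r 4, and 4÷4 = 1, so 7+4+1 = 12.
Sunday + 12 ≡ Friday — that's 2188's doomsday.
In November the doomsday date is Nov 7.
Nov 3 is 4 days before Nov 7; 4 mod 7 = 4, so Friday − 4 = Monday.

Monday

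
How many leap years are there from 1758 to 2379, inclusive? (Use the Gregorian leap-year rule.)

150

Multiples of 4 in [1758,2379]: 155.
Of those, multiples of 100: 6 (not leap unless ÷400).
Multiples of 400: 1.
Leap years = 155 − 6 + 1 = 150.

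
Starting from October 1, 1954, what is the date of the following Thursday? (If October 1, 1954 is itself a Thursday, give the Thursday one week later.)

October 7, 1954

Oct 1, 1954 is a Friday.
From Friday to the next Thursday is 6 days.
Oct 1, 1954 + 6 = Oct 7, 1954.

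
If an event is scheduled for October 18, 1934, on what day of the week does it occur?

Doomsday rule: the anchor day for the 1900s is Wednesday. For year 34: 34÷12 = 2 r 10, and 10÷4 = 2, so 2+10+2 = 14.
Wednesday + 14 ≡ Wednesday — that's 1934's doomsday.
In October the doomsday date is Oct 10.
Oct 18 is 8 days after Oct 10; 8 mod 7 = 1, so Wednesday + 1 = Thursday.

Thursday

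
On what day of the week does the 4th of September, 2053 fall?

Thursday

January 1, 2053 is a Wednesday.
Jan 1, 2053 → Feb 1, 2053: 31 days (January has 31).
Feb 1, 2053 → Mar 1, 2053: 28 days (February has 28).
Mar 1, 2053 → Apr 1, 2053: 31 days (March has 31).
Apr 1, 2053 → May 1, 2053: 30 days (April has 30).
May 1, 2053 → Jun 1, 2053: 31 days (May has 31).
Jun 1, 2053 → Jul 1, 2053: 30 days (June has 30).
Jul 1, 2053 → Aug 1, 2053: 31 days (July has 31).
Aug 1, 2053 → Sep 1, 2053: 31 days (August has 31).
Sep 1, 2053 → Sep 4, 2053: 3 days.
Total: 246 days.
246 mod 7 = 1, so Wednesday + 1 = Thursday.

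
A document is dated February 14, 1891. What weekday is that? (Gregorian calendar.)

Doomsday rule: the anchor day for the 1800s is Friday. For year 91: 91÷12 = 7 r 7, and 7÷4 = 1, so 7+7+1 = 15.
Friday + 15 ≡ Saturday — that's 1891's doomsday.
In February the doomsday date is Feb 28 (1891 is not a leap year).
Feb 14 is 14 days before Feb 28; 14 mod 7 = 0, so Saturday − 0 = Saturday.

Saturday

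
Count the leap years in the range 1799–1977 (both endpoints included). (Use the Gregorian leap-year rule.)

Multiples of 4 in [1799,1977]: 45.
Of those, multiples of 100: 2 (not leap unless ÷400).
Multiples of 400: 0.
Leap years = 45 − 2 + 0 = 43.

43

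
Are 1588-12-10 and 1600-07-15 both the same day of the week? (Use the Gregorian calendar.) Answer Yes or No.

Yes

From Dec 10, 1588 to Jul 15, 1600 is 4235 days.
4235 mod 7 = 0, so they are the same weekday.
(Dec 10, 1588 is a Saturday; Jul 15, 1600 is a Saturday.)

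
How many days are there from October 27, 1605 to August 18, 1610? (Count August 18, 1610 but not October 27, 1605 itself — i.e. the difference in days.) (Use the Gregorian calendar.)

1756

Oct 27, 1605 → Oct 27, 1606: 365 days.
Oct 27, 1606 → Oct 27, 1607: 365 days.
Oct 27, 1607 → Oct 27, 1608: 366 days (Feb 29, 1608 is in that span).
Oct 27, 1608 → Oct 27, 1609: 365 days.
Oct 27, 1609 → Nov 27, 1609: 31 days (October has 31).
Nov 27, 1609 → Dec 27, 1609: 30 days (November has 30).
Dec 27, 1609 → Jan 27, 1610: 31 days (December has 31).
Jan 27, 1610 → Feb 27, 1610: 31 days (January has 31).
Feb 27, 1610 → Mar 27, 1610: 28 days (February has 28).
Mar 27, 1610 → Apr 27, 1610: 31 days (March has 31).
Apr 27, 1610 → May 27, 1610: 30 days (April has 30).
May 27, 1610 → Jun 27, 1610: 31 days (May has 31).
Jun 27, 1610 → Jul 27, 1610: 30 days (June has 30).
Jul 27, 1610 → Aug 18, 1610: 22 days.
Total: 1756 days.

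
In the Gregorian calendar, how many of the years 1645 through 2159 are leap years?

Multiples of 4 in [1645,2159]: 128.
Of those, multiples of 100: 5 (not leap unless ÷400).
Multiples of 400: 1.
Leap years = 128 − 5 + 1 = 124.

124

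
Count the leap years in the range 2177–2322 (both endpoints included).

34

Multiples of 4 in [2177,2322]: 36.
Of those, multiples of 100: 2 (not leap unless ÷400).
Multiples of 400: 0.
Leap years = 36 − 2 + 0 = 34.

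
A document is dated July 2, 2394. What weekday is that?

Doomsday rule: the anchor day for the 2300s is Wednesday. For year 94: 94÷12 = 7 r 10, and 10÷4 = 2, so 7+10+2 = 19.
Wednesday + 19 ≡ Monday — that's 2394's doomsday.
In July the doomsday date is Jul 11.
Jul 2 is 9 days before Jul 11; 9 mod 7 = 2, so Monday − 2 = Saturday.

Saturday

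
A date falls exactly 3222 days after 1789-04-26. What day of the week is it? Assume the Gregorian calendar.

First find the weekday of Apr 26, 1789. Doomsday rule: the anchor day for the 1700s is Sunday. For year 89: 89÷12 = 7 r 5, and 5÷4 = 1, so 7+5+1 = 13.
Sunday + 13 ≡ Saturday — that's 1789's doomsday.
In April the doomsday date is Apr 4.
Apr 26 is 22 days after Apr 4; 22 mod 7 = 1, so Saturday + 1 = Sunday.
3222 mod 7 = 2, so 3222 days after a Sunday is Sunday + 2 = Tuesday.

Tuesday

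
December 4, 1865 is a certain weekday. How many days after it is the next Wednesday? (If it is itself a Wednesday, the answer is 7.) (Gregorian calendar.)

2

Dec 4, 1865 is a Monday.
From Monday to the next Wednesday is 2 days.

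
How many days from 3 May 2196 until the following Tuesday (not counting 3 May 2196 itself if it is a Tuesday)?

May 3, 2196 is a Tuesday.
From Tuesday to the next Tuesday is 7 days.

7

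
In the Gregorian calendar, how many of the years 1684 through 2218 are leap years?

Multiples of 4 in [1684,2218]: 134.
Of those, multiples of 100: 6 (not leap unless ÷400).
Multiples of 400: 1.
Leap years = 134 − 6 + 1 = 129.

129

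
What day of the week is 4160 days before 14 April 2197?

Wednesday

First find the weekday of Apr 14, 2197. Doomsday rule: the anchor day for the 2100s is Sunday. For year 97: 97÷12 = 8 r 1, and 1÷4 = 0, so 8+1+0 = 9.
Sunday + 9 ≡ Tuesday — that's 2197's doomsday.
In April the doomsday date is Apr 4.
Apr 14 is 10 days after Apr 4; 10 mod 7 = 3, so Tuesday + 3 = Friday.
4160 mod 7 = 2, so 4160 days before a Friday is Friday − 2 = Wednesday.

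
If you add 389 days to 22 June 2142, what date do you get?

July 16, 2143

Jun has 30 days: +9 → Jul 1, 2142 (380 left).
Jul has 31 days: +31 → Aug 1, 2142 (349 left).
Aug has 31 days: +31 → Sep 1, 2142 (318 left).
Sep has 30 days: +30 → Oct 1, 2142 (288 left).
Oct has 31 days: +31 → Nov 1, 2142 (257 left).
Nov has 30 days: +30 → Dec 1, 2142 (227 left).
Dec has 31 days: +31 → Jan 1, 2143 (196 left).
Jan has 31 days: +31 → Feb 1, 2143 (165 left).
Feb has 28 days: +28 → Mar 1, 2143 (137 left).
Mar has 31 days: +31 → Apr 1, 2143 (106 left).
Apr has 30 days: +30 → May 1, 2143 (76 left).
May has 31 days: +31 → Jun 1, 2143 (45 left).
Jun has 30 days: +30 → Jul 1, 2143 (15 left).
+15 → Jul 16, 2143.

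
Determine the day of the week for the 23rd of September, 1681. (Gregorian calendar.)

Tuesday

Doomsday rule: the anchor day for the 1600s is Tuesday. For year 81: 81÷12 = 6 r 9, and 9÷4 = 2, so 6+9+2 = 17.
Tuesday + 17 ≡ Friday — that's 1681's doomsday.
In September the doomsday date is Sep 5.
Sep 23 is 18 days after Sep 5; 18 mod 7 = 4, so Friday + 4 = Tuesday.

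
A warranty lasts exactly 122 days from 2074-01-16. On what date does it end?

May 18, 2074

Jan has 31 days: +16 → Feb 1, 2074 (106 left).
Feb has 28 days: +28 → Mar 1, 2074 (78 left).
Mar has 31 days: +31 → Apr 1, 2074 (47 left).
Apr has 30 days: +30 → May 1, 2074 (17 left).
+17 → May 18, 2074.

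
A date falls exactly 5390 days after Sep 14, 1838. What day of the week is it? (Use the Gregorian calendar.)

Friday

First find the weekday of Sep 14, 1838. Doomsday rule: the anchor day for the 1800s is Friday. For year 38: 38÷12 = 3 r 2, and 2÷4 = 0, so 3+2+0 = 5.
Friday + 5 ≡ Wednesday — that's 1838's doomsday.
In September the doomsday date is Sep 5.
Sep 14 is 9 days after Sep 5; 9 mod 7 = 2, so Wednesday + 2 = Friday.
5390 mod 7 = 0, so 5390 days after a Friday is Friday + 0 = Friday.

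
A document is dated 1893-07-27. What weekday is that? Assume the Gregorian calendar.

Doomsday rule: the anchor day for the 1800s is Friday. For year 93: 93÷12 = 7 r 9, and 9÷4 = 2, so 7+9+2 = 18.
Friday + 18 ≡ Tuesday — that's 1893's doomsday.
In July the doomsday date is Jul 11.
Jul 27 is 16 days after Jul 11; 16 mod 7 = 2, so Tuesday + 2 = Thursday.

Thursday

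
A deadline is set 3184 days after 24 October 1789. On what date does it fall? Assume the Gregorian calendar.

July 13, 1798

+365 (one year) → Oct 24, 1790 (2819 left).
+365 (one year) → Oct 24, 1791 (2454 left).
+366 (one year; includes Feb 29, 1792) → Oct 24, 1792 (2088 left).
+365 (one year) → Oct 24, 1793 (1723 left).
+365 (one year) → Oct 24, 1794 (1358 left).
+365 (one year) → Oct 24, 1795 (993 left).
+366 (one year; includes Feb 29, 1796) → Oct 24, 1796 (627 left).
+365 (one year) → Oct 24, 1797 (262 left).
Oct has 31 days: +8 → Nov 1, 1797 (254 left).
Nov has 30 days: +30 → Dec 1, 1797 (224 left).
Dec has 31 days: +31 → Jan 1, 1798 (193 left).
Jan has 31 days: +31 → Feb 1, 1798 (162 left).
Feb has 28 days: +28 → Mar 1, 1798 (134 left).
Mar has 31 days: +31 → Apr 1, 1798 (103 left).
Apr has 30 days: +30 → May 1, 1798 (73 left).
May has 31 days: +31 → Jun 1, 1798 (42 left).
Jun has 30 days: +30 → Jul 1, 1798 (12 left).
+12 → Jul 13, 1798.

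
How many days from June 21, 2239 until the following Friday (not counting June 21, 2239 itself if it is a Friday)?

Jun 21, 2239 is a Friday.
From Friday to the next Friday is 7 days.

7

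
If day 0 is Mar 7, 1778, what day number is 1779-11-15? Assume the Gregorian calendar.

Mar 7, 1778 → Mar 7, 1779: 365 days.
Mar 7, 1779 → Apr 7, 1779: 31 days (March has 31).
Apr 7, 1779 → May 7, 1779: 30 days (April has 30).
May 7, 1779 → Jun 7, 1779: 31 days (May has 31).
Jun 7, 1779 → Jul 7, 1779: 30 days (June has 30).
Jul 7, 1779 → Aug 7, 1779: 31 days (July has 31).
Aug 7, 1779 → Sep 7, 1779: 31 days (August has 31).
Sep 7, 1779 → Oct 7, 1779: 30 days (September has 30).
Oct 7, 1779 → Nov 7, 1779: 31 days (October has 31).
Nov 7, 1779 → Nov 15, 1779: 8 days.
Total: 618 days.

618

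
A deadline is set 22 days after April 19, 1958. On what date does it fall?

Apr has 30 days: +12 → May 1, 1958 (10 left).
+10 → May 11, 1958.

May 11, 1958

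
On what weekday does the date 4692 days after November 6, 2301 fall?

Friday

Nov 6, 2301 is a Wednesday.
4692 mod 7 = 2, so 4692 days after a Wednesday is Wednesday + 2 = Friday.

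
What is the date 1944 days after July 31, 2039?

November 25, 2044

+366 (one year; includes Feb 29, 2040) → Jul 31, 2040 (1578 left).
+365 (one year) → Jul 31, 2041 (1213 left).
+365 (one year) → Jul 31, 2042 (848 left).
+365 (one year) → Jul 31, 2043 (483 left).
+366 (one year; includes Feb 29, 2044) → Jul 31, 2044 (117 left).
Jul has 31 days: +1 → Aug 1, 2044 (116 left).
Aug has 31 days: +31 → Sep 1, 2044 (85 left).
Sep has 30 days: +30 → Oct 1, 2044 (55 left).
Oct has 31 days: +31 → Nov 1, 2044 (24 left).
+24 → Nov 25, 2044.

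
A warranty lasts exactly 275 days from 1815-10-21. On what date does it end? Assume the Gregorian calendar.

Oct has 31 days: +11 → Nov 1, 1815 (264 left).
Nov has 30 days: +30 → Dec 1, 1815 (234 left).
Dec has 31 days: +31 → Jan 1, 1816 (203 left).
Jan has 31 days: +31 → Feb 1, 1816 (172 left).
Feb has 29 days: +29 → Mar 1, 1816 (143 left).
Mar has 31 days: +31 → Apr 1, 1816 (112 left).
Apr has 30 days: +30 → May 1, 1816 (82 left).
May has 31 days: +31 → Jun 1, 1816 (51 left).
Jun has 30 days: +30 → Jul 1, 1816 (21 left).
+21 → Jul 22, 1816.

July 22, 1816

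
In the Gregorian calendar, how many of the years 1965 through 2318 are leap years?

Multiples of 4 in [1965,2318]: 88.
Of those, multiples of 100: 4 (not leap unless ÷400).
Multiples of 400: 1.
Leap years = 88 − 4 + 1 = 85.

85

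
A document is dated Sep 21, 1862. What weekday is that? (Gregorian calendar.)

Doomsday rule: the anchor day for the 1800s is Friday. For year 62: 62÷12 = 5 r 2, and 2÷4 = 0, so 5+2+0 = 7.
Friday + 7 ≡ Friday — that's 1862's doomsday.
In September the doomsday date is Sep 5.
Sep 21 is 16 days after Sep 5; 16 mod 7 = 2, so Friday + 2 = Sunday.

Sunday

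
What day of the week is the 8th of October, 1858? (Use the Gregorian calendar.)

Doomsday rule: the anchor day for the 1800s is Friday. For year 58: 58÷12 = 4 r 10, and 10÷4 = 2, so 4+10+2 = 16.
Friday + 16 ≡ Sunday — that's 1858's doomsday.
In October the doomsday date is Oct 10.
Oct 8 is 2 days before Oct 10; 2 mod 7 = 2, so Sunday − 2 = Friday.

Friday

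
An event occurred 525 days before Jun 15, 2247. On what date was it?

−365 (one year) → Jun 15, 2246 (160 left).
−15 → May 31, 2246 (end of May, 31 days; 145 left).
−31 → Apr 30, 2246 (end of Apr, 30 days; 114 left).
−30 → Mar 31, 2246 (end of Mar, 31 days; 84 left).
−31 → Feb 28, 2246 (end of Feb, 28 days; 53 left).
−28 → Jan 31, 2246 (end of Jan, 31 days; 25 left).
−25 → Jan 6, 2246.

January 6, 2246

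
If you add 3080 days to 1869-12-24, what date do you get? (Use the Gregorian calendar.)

+365 (one year) → Dec 24, 1870 (2715 left).
+365 (one year) → Dec 24, 1871 (2350 left).
+366 (one year; includes Feb 29, 1872) → Dec 24, 1872 (1984 left).
+365 (one year) → Dec 24, 1873 (1619 left).
+365 (one year) → Dec 24, 1874 (1254 left).
+365 (one year) → Dec 24, 1875 (889 left).
+366 (one year; includes Feb 29, 1876) → Dec 24, 1876 (523 left).
+365 (one year) → Dec 24, 1877 (158 left).
Dec has 31 days: +8 → Jan 1, 1878 (150 left).
Jan has 31 days: +31 → Feb 1, 1878 (119 left).
Feb has 28 days: +28 → Mar 1, 1878 (91 left).
Mar has 31 days: +31 → Apr 1, 1878 (60 left).
Apr has 30 days: +30 → May 1, 1878 (30 left).
+30 → May 31, 1878.

May 31, 1878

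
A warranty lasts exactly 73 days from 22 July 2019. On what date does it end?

Jul has 31 days: +10 → Aug 1, 2019 (63 left).
Aug has 31 days: +31 → Sep 1, 2019 (32 left).
Sep has 30 days: +30 → Oct 1, 2019 (2 left).
+2 → Oct 3, 2019.

October 3, 2019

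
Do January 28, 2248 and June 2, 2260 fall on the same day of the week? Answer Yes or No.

From Jan 28, 2248 to Jun 2, 2260 is 4509 days.
4509 mod 7 = 1, so they are different weekdays.
(Jan 28, 2248 is a Friday; Jun 2, 2260 is a Saturday.)

No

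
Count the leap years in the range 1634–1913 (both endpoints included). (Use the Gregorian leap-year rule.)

67

Multiples of 4 in [1634,1913]: 70.
Of those, multiples of 100: 3 (not leap unless ÷400).
Multiples of 400: 0.
Leap years = 70 − 3 + 0 = 67.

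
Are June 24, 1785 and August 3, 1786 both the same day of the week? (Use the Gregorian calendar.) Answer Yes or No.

No

From Jun 24, 1785 to Aug 3, 1786 is 405 days.
405 mod 7 = 6, so they are different weekdays.
(Jun 24, 1785 is a Friday; Aug 3, 1786 is a Thursday.)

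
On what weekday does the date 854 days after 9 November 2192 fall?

First find the weekday of Nov 9, 2192. Doomsday rule: the anchor day for the 2100s is Sunday. For year 92: 92÷12 = 7 r 8, and 8÷4 = 2, so 7+8+2 = 17.
Sunday + 17 ≡ Wednesday — that's 2192's doomsday.
In November the doomsday date is Nov 7.
Nov 9 is 2 days after Nov 7; 2 mod 7 = 2, so Wednesday + 2 = Friday.
854 mod 7 = 0, so 854 days after a Friday is Friday + 0 = Friday.

Friday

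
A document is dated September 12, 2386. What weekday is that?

Friday

Doomsday rule: the anchor day for the 2300s is Wednesday. For year 86: 86÷12 = 7 r 2, and 2÷4 = 0, so 7+2+0 = 9.
Wednesday + 9 ≡ Friday — that's 2386's doomsday.
In September the doomsday date is Sep 5.
Sep 12 is 7 days after Sep 5; 7 mod 7 = 0, so Friday + 0 = Friday.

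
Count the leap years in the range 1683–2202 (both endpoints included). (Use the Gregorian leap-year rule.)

125

Multiples of 4 in [1683,2202]: 130.
Of those, multiples of 100: 6 (not leap unless ÷400).
Multiples of 400: 1.
Leap years = 130 − 6 + 1 = 125.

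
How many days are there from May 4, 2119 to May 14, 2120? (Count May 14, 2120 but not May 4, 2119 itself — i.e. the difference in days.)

376

May 4, 2119 → Jun 4, 2119: 31 days (May has 31).
Jun 4, 2119 → Jul 4, 2119: 30 days (June has 30).
Jul 4, 2119 → Aug 4, 2119: 31 days (July has 31).
Aug 4, 2119 → Sep 4, 2119: 31 days (August has 31).
Sep 4, 2119 → Oct 4, 2119: 30 days (September has 30).
Oct 4, 2119 → Nov 4, 2119: 31 days (October has 31).
Nov 4, 2119 → Dec 4, 2119: 30 days (November has 30).
Dec 4, 2119 → Jan 4, 2120: 31 days (December has 31).
Jan 4, 2120 → Feb 4, 2120: 31 days (January has 31).
Feb 4, 2120 → Mar 4, 2120: 29 days (February has 29).
Mar 4, 2120 → Apr 4, 2120: 31 days (March has 31).
Apr 4, 2120 → May 4, 2120: 30 days (April has 30).
May 4, 2120 → May 14, 2120: 10 days.
Total: 376 days.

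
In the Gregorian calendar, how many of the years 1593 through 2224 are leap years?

Multiples of 4 in [1593,2224]: 158.
Of those, multiples of 100: 7 (not leap unless ÷400).
Multiples of 400: 2.
Leap years = 158 − 7 + 2 = 153.

153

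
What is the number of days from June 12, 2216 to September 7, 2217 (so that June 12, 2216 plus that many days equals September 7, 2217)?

452

Jun 12, 2216 → Jun 12, 2217: 365 days.
Jun 12, 2217 → Jul 12, 2217: 30 days (June has 30).
Jul 12, 2217 → Aug 12, 2217: 31 days (July has 31).
Aug 12, 2217 → Sep 7, 2217: 26 days.
Total: 452 days.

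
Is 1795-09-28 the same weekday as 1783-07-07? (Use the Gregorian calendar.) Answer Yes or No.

Yes

From Jul 7, 1783 to Sep 28, 1795 is 4466 days.
4466 mod 7 = 0, so they are the same weekday.
(Jul 7, 1783 is a Monday; Sep 28, 1795 is a Monday.)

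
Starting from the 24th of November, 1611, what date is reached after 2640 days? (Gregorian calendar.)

+366 (one year; includes Feb 29, 1612) → Nov 24, 1612 (2274 left).
+365 (one year) → Nov 24, 1613 (1909 left).
+365 (one year) → Nov 24, 1614 (1544 left).
+365 (one year) → Nov 24, 1615 (1179 left).
+366 (one year; includes Feb 29, 1616) → Nov 24, 1616 (813 left).
+365 (one year) → Nov 24, 1617 (448 left).
+365 (one year) → Nov 24, 1618 (83 left).
Nov has 30 days: +7 → Dec 1, 1618 (76 left).
Dec has 31 days: +31 → Jan 1, 1619 (45 left).
Jan has 31 days: +31 → Feb 1, 1619 (14 left).
+14 → Feb 15, 1619.

February 15, 1619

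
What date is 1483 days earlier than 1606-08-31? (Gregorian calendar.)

August 9, 1602

−365 (one year) → Aug 31, 1605 (1118 left).
−365 (one year) → Aug 31, 1604 (753 left).
−366 (one year; includes Feb 29, 1604) → Aug 31, 1603 (387 left).
−31 → Jul 31, 1603 (end of Jul, 31 days; 356 left).
−31 → Jun 30, 1603 (end of Jun, 30 days; 325 left).
−30 → May 31, 1603 (end of May, 31 days; 295 left).
−31 → Apr 30, 1603 (end of Apr, 30 days; 264 left).
−30 → Mar 31, 1603 (end of Mar, 31 days; 234 left).
−31 → Feb 28, 1603 (end of Feb, 28 days; 203 left).
−28 → Jan 31, 1603 (end of Jan, 31 days; 175 left).
−31 → Dec 31, 1602 (end of Dec, 31 days; 144 left).
−31 → Nov 30, 1602 (end of Nov, 30 days; 113 left).
−30 → Oct 31, 1602 (end of Oct, 31 days; 83 left).
−31 → Sep 30, 1602 (end of Sep, 30 days; 52 left).
−30 → Aug 31, 1602 (end of Aug, 31 days; 22 left).
−22 → Aug 9, 1602.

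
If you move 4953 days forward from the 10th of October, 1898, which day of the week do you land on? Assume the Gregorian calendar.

First find the weekday of Oct 10, 1898. Doomsday rule: the anchor day for the 1800s is Friday. For year 98: 98÷12 = 8 r 2, and 2÷4 = 0, so 8+2+0 = 10.
Friday + 10 ≡ Monday — that's 1898's doomsday.
In October the doomsday date is Oct 10.
Oct 10 is the doomsday itself: Monday.
4953 mod 7 = 4, so 4953 days after a Monday is Monday + 4 = Friday.

Friday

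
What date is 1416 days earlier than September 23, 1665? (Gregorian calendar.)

−365 (one year) → Sep 23, 1664 (1051 left).
−366 (one year; includes Feb 29, 1664) → Sep 23, 1663 (685 left).
−365 (one year) → Sep 23, 1662 (320 left).
−23 → Aug 31, 1662 (end of Aug, 31 days; 297 left).
−31 → Jul 31, 1662 (end of Jul, 31 days; 266 left).
−31 → Jun 30, 1662 (end of Jun, 30 days; 235 left).
−30 → May 31, 1662 (end of May, 31 days; 205 left).
−31 → Apr 30, 1662 (end of Apr, 30 days; 174 left).
−30 → Mar 31, 1662 (end of Mar, 31 days; 144 left).
−31 → Feb 28, 1662 (end of Feb, 28 days; 113 left).
−28 → Jan 31, 1662 (end of Jan, 31 days; 85 left).
−31 → Dec 31, 1661 (end of Dec, 31 days; 54 left).
−31 → Nov 30, 1661 (end of Nov, 30 days; 23 left).
−23 → Nov 7, 1661.

November 7, 1661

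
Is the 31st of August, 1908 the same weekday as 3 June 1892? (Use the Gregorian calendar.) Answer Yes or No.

From Jun 3, 1892 to Aug 31, 1908 is 5932 days.
5932 mod 7 = 3, so they are different weekdays.
(Jun 3, 1892 is a Friday; Aug 31, 1908 is a Monday.)

No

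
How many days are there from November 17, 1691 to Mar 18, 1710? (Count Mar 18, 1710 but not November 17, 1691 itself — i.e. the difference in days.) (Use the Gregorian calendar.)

6695

Nov 17, 1691 → Nov 17, 1692: 366 days (Feb 29, 1692 is in that span).
Nov 17, 1692 → Nov 17, 1693: 365 days.
Nov 17, 1693 → Nov 17, 1694: 365 days.
Nov 17, 1694 → Nov 17, 1695: 365 days.
Nov 17, 1695 → Nov 17, 1696: 366 days (Feb 29, 1696 is in that span).
Nov 17, 1696 → Nov 17, 1697: 365 days.
Nov 17, 1697 → Nov 17, 1698: 365 days.
Nov 17, 1698 → Nov 17, 1699: 365 days.
Nov 17, 1699 → Nov 17, 1700: 365 days.
Nov 17, 1700 → Nov 17, 1701: 365 days.
Nov 17, 1701 → Nov 17, 1702: 365 days.
Nov 17, 1702 → Nov 17, 1703: 365 days.
Nov 17, 1703 → Nov 17, 1704: 366 days (Feb 29, 1704 is in that span).
Nov 17, 1704 → Nov 17, 1705: 365 days.
Nov 17, 1705 → Nov 17, 1706: 365 days.
Nov 17, 1706 → Nov 17, 1707: 365 days.
Nov 17, 1707 → Nov 17, 1708: 366 days (Feb 29, 1708 is in that span).
Nov 17, 1708 → Nov 17, 1709: 365 days.
Nov 17, 1709 → Dec 17, 1709: 30 days (November has 30).
Dec 17, 1709 → Jan 17, 1710: 31 days (December has 31).
Jan 17, 1710 → Feb 17, 1710: 31 days (January has 31).
Feb 17, 1710 → Mar 17, 1710: 28 days (February has 28).
Mar 17, 1710 → Mar 18, 1710: 1 days.
Total: 6695 days.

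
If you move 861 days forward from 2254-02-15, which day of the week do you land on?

First find the weekday of Feb 15, 2254. Doomsday rule: the anchor day for the 2200s is Friday. For year 54: 54÷12 = 4 r 6, and 6÷4 = 1, so 4+6+1 = 11.
Friday + 11 ≡ Tuesday — that's 2254's doomsday.
In February the doomsday date is Feb 28 (2254 is not a leap year).
Feb 15 is 13 days before Feb 28; 13 mod 7 = 6, so Tuesday − 6 = Wednesday.
861 mod 7 = 0, so 861 days after a Wednesday is Wednesday + 0 = Wednesday.

Wednesday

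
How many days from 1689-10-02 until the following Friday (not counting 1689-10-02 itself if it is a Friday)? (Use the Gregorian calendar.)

5

Oct 2, 1689 is a Sunday.
From Sunday to the next Friday is 5 days.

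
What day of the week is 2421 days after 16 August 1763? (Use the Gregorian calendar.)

Aug 16, 1763 is a Tuesday.
2421 mod 7 = 6, so 2421 days after a Tuesday is Tuesday + 6 = Monday.

Monday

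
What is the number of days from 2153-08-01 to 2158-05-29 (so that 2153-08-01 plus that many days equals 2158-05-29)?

Aug 1, 2153 → Aug 1, 2154: 365 days.
Aug 1, 2154 → Aug 1, 2155: 365 days.
Aug 1, 2155 → Aug 1, 2156: 366 days (Feb 29, 2156 is in that span).
Aug 1, 2156 → Aug 1, 2157: 365 days.
Aug 1, 2157 → Sep 1, 2157: 31 days (August has 31).
Sep 1, 2157 → Oct 1, 2157: 30 days (September has 30).
Oct 1, 2157 → Nov 1, 2157: 31 days (October has 31).
Nov 1, 2157 → Dec 1, 2157: 30 days (November has 30).
Dec 1, 2157 → Jan 1, 2158: 31 days (December has 31).
Jan 1, 2158 → Feb 1, 2158: 31 days (January has 31).
Feb 1, 2158 → Mar 1, 2158: 28 days (February has 28).
Mar 1, 2158 → Apr 1, 2158: 31 days (March has 31).
Apr 1, 2158 → May 1, 2158: 30 days (April has 30).
May 1, 2158 → May 29, 2158: 28 days.
Total: 1762 days.

1762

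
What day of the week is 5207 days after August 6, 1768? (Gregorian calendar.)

Friday

First find the weekday of Aug 6, 1768. Doomsday rule: the anchor day for the 1700s is Sunday. For year 68: 68÷12 = 5 r 8, and 8÷4 = 2, so 5+8+2 = 15.
Sunday + 15 ≡ Monday — that's 1768's doomsday.
In August the doomsday date is Aug 8.
Aug 6 is 2 days before Aug 8; 2 mod 7 = 2, so Monday − 2 = Saturday.
5207 mod 7 = 6, so 5207 days after a Saturday is Saturday + 6 = Friday.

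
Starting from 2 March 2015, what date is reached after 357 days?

February 22, 2016

Mar has 31 days: +30 → Apr 1, 2015 (327 left).
Apr has 30 days: +30 → May 1, 2015 (297 left).
May has 31 days: +31 → Jun 1, 2015 (266 left).
Jun has 30 days: +30 → Jul 1, 2015 (236 left).
Jul has 31 days: +31 → Aug 1, 2015 (205 left).
Aug has 31 days: +31 → Sep 1, 2015 (174 left).
Sep has 30 days: +30 → Oct 1, 2015 (144 left).
Oct has 31 days: +31 → Nov 1, 2015 (113 left).
Nov has 30 days: +30 → Dec 1, 2015 (83 left).
Dec has 31 days: +31 → Jan 1, 2016 (52 left).
Jan has 31 days: +31 → Feb 1, 2016 (21 left).
+21 → Feb 22, 2016.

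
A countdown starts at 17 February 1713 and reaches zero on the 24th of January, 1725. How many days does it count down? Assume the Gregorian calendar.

4359

Feb 17, 1713 → Feb 17, 1714: 365 days.
Feb 17, 1714 → Feb 17, 1715: 365 days.
Feb 17, 1715 → Feb 17, 1716: 365 days.
Feb 17, 1716 → Feb 17, 1717: 366 days (Feb 29, 1716 is in that span).
Feb 17, 1717 → Feb 17, 1718: 365 days.
Feb 17, 1718 → Feb 17, 1719: 365 days.
Feb 17, 1719 → Feb 17, 1720: 365 days.
Feb 17, 1720 → Feb 17, 1721: 366 days (Feb 29, 1720 is in that span).
Feb 17, 1721 → Feb 17, 1722: 365 days.
Feb 17, 1722 → Feb 17, 1723: 365 days.
Feb 17, 1723 → Feb 17, 1724: 365 days.
Feb 17, 1724 → Mar 17, 1724: 29 days (February has 29).
Mar 17, 1724 → Apr 17, 1724: 31 days (March has 31).
Apr 17, 1724 → May 17, 1724: 30 days (April has 30).
May 17, 1724 → Jun 17, 1724: 31 days (May has 31).
Jun 17, 1724 → Jul 17, 1724: 30 days (June has 30).
Jul 17, 1724 → Aug 17, 1724: 31 days (July has 31).
Aug 17, 1724 → Sep 17, 1724: 31 days (August has 31).
Sep 17, 1724 → Oct 17, 1724: 30 days (September has 30).
Oct 17, 1724 → Nov 17, 1724: 31 days (October has 31).
Nov 17, 1724 → Dec 17, 1724: 30 days (November has 30).
Dec 17, 1724 → Jan 17, 1725: 31 days (December has 31).
Jan 17, 1725 → Jan 24, 1725: 7 days.
Total: 4359 days.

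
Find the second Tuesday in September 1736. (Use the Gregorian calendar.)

September 11, 1736

September 1, 1736 is a Saturday.
The first Tuesday is therefore September 4 (3 days later).
The second Tuesday is 4 + 1×7 = September 11.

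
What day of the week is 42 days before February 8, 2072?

Monday

Feb 8, 2072 is a Monday.
42 mod 7 = 0, so 42 days before a Monday is Monday − 0 = Monday.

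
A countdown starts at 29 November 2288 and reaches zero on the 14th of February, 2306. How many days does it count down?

6285

Nov 29, 2288 → Nov 29, 2289: 365 days.
Nov 29, 2289 → Nov 29, 2290: 365 days.
Nov 29, 2290 → Nov 29, 2291: 365 days.
Nov 29, 2291 → Nov 29, 2292: 366 days (Feb 29, 2292 is in that span).
Nov 29, 2292 → Nov 29, 2293: 365 days.
Nov 29, 2293 → Nov 29, 2294: 365 days.
Nov 29, 2294 → Nov 29, 2295: 365 days.
Nov 29, 2295 → Nov 29, 2296: 366 days (Feb 29, 2296 is in that span).
Nov 29, 2296 → Nov 29, 2297: 365 days.
Nov 29, 2297 → Nov 29, 2298: 365 days.
Nov 29, 2298 → Nov 29, 2299: 365 days.
Nov 29, 2299 → Nov 29, 2300: 365 days.
Nov 29, 2300 → Nov 29, 2301: 365 days.
Nov 29, 2301 → Nov 29, 2302: 365 days.
Nov 29, 2302 → Nov 29, 2303: 365 days.
Nov 29, 2303 → Nov 29, 2304: 366 days (Feb 29, 2304 is in that span).
Nov 29, 2304 → Nov 29, 2305: 365 days.
Nov 29, 2305 → Dec 29, 2305: 30 days (November has 30).
Dec 29, 2305 → Jan 29, 2306: 31 days (December has 31).
Jan 29, 2306 → Feb 14, 2306: 16 days.
Total: 6285 days.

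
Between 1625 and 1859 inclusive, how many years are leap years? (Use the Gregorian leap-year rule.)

Multiples of 4 in [1625,1859]: 58.
Of those, multiples of 100: 2 (not leap unless ÷400).
Multiples of 400: 0.
Leap years = 58 − 2 + 0 = 56.

56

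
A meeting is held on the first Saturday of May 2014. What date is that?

May 1, 2014 is a Thursday.
The first Saturday is therefore May 3 (2 days later).

May 3, 2014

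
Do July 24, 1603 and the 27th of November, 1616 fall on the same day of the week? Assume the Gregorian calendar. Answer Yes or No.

From Jul 24, 1603 to Nov 27, 1616 is 4875 days.
4875 mod 7 = 3, so they are different weekdays.
(Jul 24, 1603 is a Thursday; Nov 27, 1616 is a Sunday.)

No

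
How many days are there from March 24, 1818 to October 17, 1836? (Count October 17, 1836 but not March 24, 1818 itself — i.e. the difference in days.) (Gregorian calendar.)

Mar 24, 1818 → Mar 24, 1819: 365 days.
Mar 24, 1819 → Mar 24, 1820: 366 days (Feb 29, 1820 is in that span).
Mar 24, 1820 → Mar 24, 1821: 365 days.
Mar 24, 1821 → Mar 24, 1822: 365 days.
Mar 24, 1822 → Mar 24, 1823: 365 days.
Mar 24, 1823 → Mar 24, 1824: 366 days (Feb 29, 1824 is in that span).
Mar 24, 1824 → Mar 24, 1825: 365 days.
Mar 24, 1825 → Mar 24, 1826: 365 days.
Mar 24, 1826 → Mar 24, 1827: 365 days.
Mar 24, 1827 → Mar 24, 1828: 366 days (Feb 29, 1828 is in that span).
Mar 24, 1828 → Mar 24, 1829: 365 days.
Mar 24, 1829 → Mar 24, 1830: 365 days.
Mar 24, 1830 → Mar 24, 1831: 365 days.
Mar 24, 1831 → Mar 24, 1832: 366 days (Feb 29, 1832 is in that span).
Mar 24, 1832 → Mar 24, 1833: 365 days.
Mar 24, 1833 → Mar 24, 1834: 365 days.
Mar 24, 1834 → Mar 24, 1835: 365 days.
Mar 24, 1835 → Mar 24, 1836: 366 days (Feb 29, 1836 is in that span).
Mar 24, 1836 → Apr 24, 1836: 31 days (March has 31).
Apr 24, 1836 → May 24, 1836: 30 days (April has 30).
May 24, 1836 → Jun 24, 1836: 31 days (May has 31).
Jun 24, 1836 → Jul 24, 1836: 30 days (June has 30).
Jul 24, 1836 → Aug 24, 1836: 31 days (July has 31).
Aug 24, 1836 → Sep 24, 1836: 31 days (August has 31).
Sep 24, 1836 → Oct 17, 1836: 23 days.
Total: 6782 days.

6782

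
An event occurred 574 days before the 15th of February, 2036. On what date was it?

−365 (one year) → Feb 15, 2035 (209 left).
−15 → Jan 31, 2035 (end of Jan, 31 days; 194 left).
−31 → Dec 31, 2034 (end of Dec, 31 days; 163 left).
−31 → Nov 30, 2034 (end of Nov, 30 days; 132 left).
−30 → Oct 31, 2034 (end of Oct, 31 days; 102 left).
−31 → Sep 30, 2034 (end of Sep, 30 days; 71 left).
−30 → Aug 31, 2034 (end of Aug, 31 days; 41 left).
−31 → Jul 31, 2034 (end of Jul, 31 days; 10 left).
−10 → Jul 21, 2034.

July 21, 2034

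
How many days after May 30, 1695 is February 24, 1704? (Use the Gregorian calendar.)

May 30, 1695 → May 30, 1696: 366 days (Feb 29, 1696 is in that span).
May 30, 1696 → May 30, 1697: 365 days.
May 30, 1697 → May 30, 1698: 365 days.
May 30, 1698 → May 30, 1699: 365 days.
May 30, 1699 → May 30, 1700: 365 days.
May 30, 1700 → May 30, 1701: 365 days.
May 30, 1701 → May 30, 1702: 365 days.
May 30, 1702 → May 30, 1703: 365 days.
May 30, 1703 → Jun 30, 1703: 31 days (May has 31).
Jun 30, 1703 → Jul 30, 1703: 30 days (June has 30).
Jul 30, 1703 → Aug 30, 1703: 31 days (July has 31).
Aug 30, 1703 → Sep 30, 1703: 31 days (August has 31).
Sep 30, 1703 → Oct 30, 1703: 30 days (September has 30).
Oct 30, 1703 → Nov 30, 1703: 31 days (October has 31).
Nov 30, 1703 → Dec 30, 1703: 30 days (November has 30).
Dec 30, 1703 → Jan 30, 1704: 31 days (December has 31).
Jan 30, 1704 → Feb 24, 1704: 25 days.
Total: 3191 days.

3191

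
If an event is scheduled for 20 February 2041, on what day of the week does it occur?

Wednesday

Doomsday rule: the anchor day for the 2000s is Tuesday. For year 41: 41÷12 = 3 r 5, and 5÷4 = 1, so 3+5+1 = 9.
Tuesday + 9 ≡ Thursday — that's 2041's doomsday.
In February the doomsday date is Feb 28 (2041 is not a leap year).
Feb 20 is 8 days before Feb 28; 8 mod 7 = 1, so Thursday − 1 = Wednesday.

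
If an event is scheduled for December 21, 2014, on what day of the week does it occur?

Sunday

January 1, 2014 is a Wednesday.
Jan 1, 2014 → Feb 1, 2014: 31 days (January has 31).
Feb 1, 2014 → Mar 1, 2014: 28 days (February has 28).
Mar 1, 2014 → Apr 1, 2014: 31 days (March has 31).
Apr 1, 2014 → May 1, 2014: 30 days (April has 30).
May 1, 2014 → Jun 1, 2014: 31 days (May has 31).
Jun 1, 2014 → Jul 1, 2014: 30 days (June has 30).
Jul 1, 2014 → Aug 1, 2014: 31 days (July has 31).
Aug 1, 2014 → Sep 1, 2014: 31 days (August has 31).
Sep 1, 2014 → Oct 1, 2014: 30 days (September has 30).
Oct 1, 2014 → Nov 1, 2014: 31 days (October has 31).
Nov 1, 2014 → Dec 1, 2014: 30 days (November has 30).
Dec 1, 2014 → Dec 21, 2014: 20 days.
Total: 354 days.
354 mod 7 = 4, so Wednesday + 4 = Sunday.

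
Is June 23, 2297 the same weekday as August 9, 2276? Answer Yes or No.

Yes

From Aug 9, 2276 to Jun 23, 2297 is 7623 days.
7623 mod 7 = 0, so they are the same weekday.
(Aug 9, 2276 is a Wednesday; Jun 23, 2297 is a Wednesday.)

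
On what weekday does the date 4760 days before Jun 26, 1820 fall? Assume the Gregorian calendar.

Monday

First find the weekday of Jun 26, 1820. Doomsday rule: the anchor day for the 1800s is Friday. For year 20: 20÷12 = 1 r 8, and 8÷4 = 2, so 1+8+2 = 11.
Friday + 11 ≡ Tuesday — that's 1820's doomsday.
In June the doomsday date is Jun 6.
Jun 26 is 20 days after Jun 6; 20 mod 7 = 6, so Tuesday + 6 = Monday.
4760 mod 7 = 0, so 4760 days before a Monday is Monday − 0 = Monday.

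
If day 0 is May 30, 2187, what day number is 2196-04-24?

3252

May 30, 2187 → May 30, 2188: 366 days (Feb 29, 2188 is in that span).
May 30, 2188 → May 30, 2189: 365 days.
May 30, 2189 → May 30, 2190: 365 days.
May 30, 2190 → May 30, 2191: 365 days.
May 30, 2191 → May 30, 2192: 366 days (Feb 29, 2192 is in that span).
May 30, 2192 → May 30, 2193: 365 days.
May 30, 2193 → May 30, 2194: 365 days.
May 30, 2194 → May 30, 2195: 365 days.
May 30, 2195 → Jun 30, 2195: 31 days (May has 31).
Jun 30, 2195 → Jul 30, 2195: 30 days (June has 30).
Jul 30, 2195 → Aug 30, 2195: 31 days (July has 31).
Aug 30, 2195 → Sep 30, 2195: 31 days (August has 31).
Sep 30, 2195 → Oct 30, 2195: 30 days (September has 30).
Oct 30, 2195 → Nov 30, 2195: 31 days (October has 31).
Nov 30, 2195 → Dec 30, 2195: 30 days (November has 30).
Dec 30, 2195 → Jan 30, 2196: 31 days (December has 31).
Jan 30, 2196 → Feb 29, 2196: 30 days (January has 31).
Feb 29, 2196 → Mar 29, 2196: 29 days (February has 29).
Mar 29, 2196 → Apr 24, 2196: 26 days.
Total: 3252 days.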